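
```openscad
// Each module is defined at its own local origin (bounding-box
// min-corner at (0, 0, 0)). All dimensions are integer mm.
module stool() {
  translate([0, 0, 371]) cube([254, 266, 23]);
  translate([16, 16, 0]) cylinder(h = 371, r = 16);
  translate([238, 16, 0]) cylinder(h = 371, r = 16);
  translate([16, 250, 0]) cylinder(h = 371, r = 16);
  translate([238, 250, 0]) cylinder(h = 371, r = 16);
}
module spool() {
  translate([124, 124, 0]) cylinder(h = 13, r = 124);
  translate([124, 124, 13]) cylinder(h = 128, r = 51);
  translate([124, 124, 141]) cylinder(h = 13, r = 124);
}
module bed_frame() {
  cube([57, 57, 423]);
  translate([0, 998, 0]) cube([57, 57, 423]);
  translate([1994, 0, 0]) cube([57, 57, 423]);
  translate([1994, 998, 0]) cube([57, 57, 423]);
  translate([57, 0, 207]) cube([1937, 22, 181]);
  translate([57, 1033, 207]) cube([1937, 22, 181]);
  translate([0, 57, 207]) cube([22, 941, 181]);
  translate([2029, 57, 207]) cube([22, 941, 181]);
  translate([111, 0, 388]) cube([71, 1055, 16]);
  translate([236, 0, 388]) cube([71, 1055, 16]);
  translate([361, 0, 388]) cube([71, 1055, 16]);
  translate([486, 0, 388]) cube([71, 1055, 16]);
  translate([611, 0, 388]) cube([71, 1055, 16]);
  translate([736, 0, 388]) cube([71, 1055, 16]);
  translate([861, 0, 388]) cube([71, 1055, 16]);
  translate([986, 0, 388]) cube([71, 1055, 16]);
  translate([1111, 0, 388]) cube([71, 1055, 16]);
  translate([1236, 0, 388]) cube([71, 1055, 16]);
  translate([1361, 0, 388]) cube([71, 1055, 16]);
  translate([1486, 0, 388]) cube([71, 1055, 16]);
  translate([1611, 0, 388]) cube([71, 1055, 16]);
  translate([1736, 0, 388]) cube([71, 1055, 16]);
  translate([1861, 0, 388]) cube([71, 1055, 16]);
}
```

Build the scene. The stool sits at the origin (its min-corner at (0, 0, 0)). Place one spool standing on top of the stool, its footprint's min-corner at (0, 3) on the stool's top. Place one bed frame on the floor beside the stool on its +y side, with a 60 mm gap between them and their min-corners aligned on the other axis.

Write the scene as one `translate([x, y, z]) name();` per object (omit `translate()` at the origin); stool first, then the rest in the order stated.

stool();
translate([0, 3, 394]) spool();
translate([0, 326, 0]) bed_frame();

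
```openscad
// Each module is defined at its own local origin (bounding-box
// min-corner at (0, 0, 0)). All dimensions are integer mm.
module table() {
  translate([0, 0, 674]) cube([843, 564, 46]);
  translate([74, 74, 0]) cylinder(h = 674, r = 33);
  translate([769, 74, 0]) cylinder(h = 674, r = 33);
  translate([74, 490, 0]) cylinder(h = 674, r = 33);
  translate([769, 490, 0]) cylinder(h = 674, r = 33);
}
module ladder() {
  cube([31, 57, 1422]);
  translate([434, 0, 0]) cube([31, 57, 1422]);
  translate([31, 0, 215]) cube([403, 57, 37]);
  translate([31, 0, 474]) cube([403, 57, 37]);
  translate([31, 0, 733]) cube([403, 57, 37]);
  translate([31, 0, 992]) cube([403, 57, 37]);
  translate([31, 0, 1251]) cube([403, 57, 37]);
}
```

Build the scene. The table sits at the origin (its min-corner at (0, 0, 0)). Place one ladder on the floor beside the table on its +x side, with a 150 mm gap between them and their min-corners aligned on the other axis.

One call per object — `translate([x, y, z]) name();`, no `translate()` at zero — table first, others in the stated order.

table();
translate([993, 0, 0]) ladder();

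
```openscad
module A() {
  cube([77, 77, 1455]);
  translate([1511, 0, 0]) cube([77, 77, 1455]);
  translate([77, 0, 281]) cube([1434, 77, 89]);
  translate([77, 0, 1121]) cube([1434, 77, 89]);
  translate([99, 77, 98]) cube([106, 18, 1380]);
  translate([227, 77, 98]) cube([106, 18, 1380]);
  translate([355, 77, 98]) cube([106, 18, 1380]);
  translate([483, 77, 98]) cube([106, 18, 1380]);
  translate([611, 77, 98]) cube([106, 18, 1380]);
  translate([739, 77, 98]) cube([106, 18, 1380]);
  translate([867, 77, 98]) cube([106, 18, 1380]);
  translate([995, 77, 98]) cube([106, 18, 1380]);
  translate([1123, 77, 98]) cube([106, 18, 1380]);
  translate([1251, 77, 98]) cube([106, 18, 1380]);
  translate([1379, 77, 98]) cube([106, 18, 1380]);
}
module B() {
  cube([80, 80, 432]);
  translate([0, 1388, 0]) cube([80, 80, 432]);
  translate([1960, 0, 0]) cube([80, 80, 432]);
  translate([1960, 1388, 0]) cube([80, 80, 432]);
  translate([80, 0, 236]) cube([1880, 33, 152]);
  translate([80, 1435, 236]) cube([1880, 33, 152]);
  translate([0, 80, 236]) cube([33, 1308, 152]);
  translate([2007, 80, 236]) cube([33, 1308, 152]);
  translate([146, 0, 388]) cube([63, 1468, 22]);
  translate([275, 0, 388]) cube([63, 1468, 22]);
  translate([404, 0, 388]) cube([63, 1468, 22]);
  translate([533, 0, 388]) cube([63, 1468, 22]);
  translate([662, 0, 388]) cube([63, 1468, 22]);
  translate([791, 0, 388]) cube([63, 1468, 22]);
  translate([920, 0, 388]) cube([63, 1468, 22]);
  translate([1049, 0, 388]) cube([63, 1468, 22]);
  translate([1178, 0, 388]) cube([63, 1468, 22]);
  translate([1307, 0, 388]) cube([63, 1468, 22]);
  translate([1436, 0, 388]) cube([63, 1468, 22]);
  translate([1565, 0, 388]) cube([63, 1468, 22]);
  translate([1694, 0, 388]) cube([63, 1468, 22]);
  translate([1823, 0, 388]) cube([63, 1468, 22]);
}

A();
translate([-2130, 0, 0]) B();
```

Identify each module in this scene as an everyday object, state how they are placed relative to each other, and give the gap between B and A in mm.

The bed frame's nearest face is 90 mm from the fence section's −x face.

A is a fence section. B is a bed frame. The bed frame is on the floor beside the fence section on its −x side. The gap between the bed frame and the fence section is 90 mm.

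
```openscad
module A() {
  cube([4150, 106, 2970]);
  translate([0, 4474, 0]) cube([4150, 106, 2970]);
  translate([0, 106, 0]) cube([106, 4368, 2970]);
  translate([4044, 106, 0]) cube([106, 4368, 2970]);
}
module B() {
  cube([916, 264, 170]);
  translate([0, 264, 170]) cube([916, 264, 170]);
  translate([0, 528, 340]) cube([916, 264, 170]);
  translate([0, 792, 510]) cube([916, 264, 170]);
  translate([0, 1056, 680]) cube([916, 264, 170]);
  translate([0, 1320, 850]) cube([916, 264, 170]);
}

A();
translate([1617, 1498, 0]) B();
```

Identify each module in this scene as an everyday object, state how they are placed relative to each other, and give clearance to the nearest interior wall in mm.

A is a house frame. B is a staircase. The staircase sits inside the house frame, centred. The clearance to the nearest interior wall is 1392 mm.

Clearances: x = 1511, y = 1392; minimum 1392 mm.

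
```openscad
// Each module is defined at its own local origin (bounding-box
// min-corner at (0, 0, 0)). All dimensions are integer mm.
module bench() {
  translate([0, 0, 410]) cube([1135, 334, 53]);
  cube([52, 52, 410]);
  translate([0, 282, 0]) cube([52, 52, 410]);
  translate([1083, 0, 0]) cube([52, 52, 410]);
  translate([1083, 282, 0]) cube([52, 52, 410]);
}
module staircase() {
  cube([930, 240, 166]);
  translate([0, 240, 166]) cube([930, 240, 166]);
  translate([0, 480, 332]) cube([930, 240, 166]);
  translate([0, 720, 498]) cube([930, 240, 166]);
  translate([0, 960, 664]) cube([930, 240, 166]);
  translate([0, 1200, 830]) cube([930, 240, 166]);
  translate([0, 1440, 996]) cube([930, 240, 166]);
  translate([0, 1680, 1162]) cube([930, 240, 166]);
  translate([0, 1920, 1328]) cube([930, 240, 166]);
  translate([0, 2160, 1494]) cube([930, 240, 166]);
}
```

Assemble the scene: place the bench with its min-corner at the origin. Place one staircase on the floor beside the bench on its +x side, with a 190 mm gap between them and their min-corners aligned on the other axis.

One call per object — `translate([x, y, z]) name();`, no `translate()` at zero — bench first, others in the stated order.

bench();
translate([1325, 0, 0]) staircase();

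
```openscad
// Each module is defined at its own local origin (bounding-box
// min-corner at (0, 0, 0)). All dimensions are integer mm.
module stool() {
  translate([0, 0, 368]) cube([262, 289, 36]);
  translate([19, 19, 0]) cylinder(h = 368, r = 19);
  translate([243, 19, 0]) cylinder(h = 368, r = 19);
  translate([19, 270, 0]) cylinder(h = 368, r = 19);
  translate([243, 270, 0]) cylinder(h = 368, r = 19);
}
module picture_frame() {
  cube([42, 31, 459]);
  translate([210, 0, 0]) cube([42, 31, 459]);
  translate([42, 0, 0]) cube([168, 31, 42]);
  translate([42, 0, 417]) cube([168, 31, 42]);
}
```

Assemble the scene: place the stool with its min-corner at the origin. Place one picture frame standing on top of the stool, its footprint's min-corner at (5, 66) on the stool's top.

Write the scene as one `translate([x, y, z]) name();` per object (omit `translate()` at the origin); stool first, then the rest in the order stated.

stool();
translate([5, 66, 404]) picture_frame();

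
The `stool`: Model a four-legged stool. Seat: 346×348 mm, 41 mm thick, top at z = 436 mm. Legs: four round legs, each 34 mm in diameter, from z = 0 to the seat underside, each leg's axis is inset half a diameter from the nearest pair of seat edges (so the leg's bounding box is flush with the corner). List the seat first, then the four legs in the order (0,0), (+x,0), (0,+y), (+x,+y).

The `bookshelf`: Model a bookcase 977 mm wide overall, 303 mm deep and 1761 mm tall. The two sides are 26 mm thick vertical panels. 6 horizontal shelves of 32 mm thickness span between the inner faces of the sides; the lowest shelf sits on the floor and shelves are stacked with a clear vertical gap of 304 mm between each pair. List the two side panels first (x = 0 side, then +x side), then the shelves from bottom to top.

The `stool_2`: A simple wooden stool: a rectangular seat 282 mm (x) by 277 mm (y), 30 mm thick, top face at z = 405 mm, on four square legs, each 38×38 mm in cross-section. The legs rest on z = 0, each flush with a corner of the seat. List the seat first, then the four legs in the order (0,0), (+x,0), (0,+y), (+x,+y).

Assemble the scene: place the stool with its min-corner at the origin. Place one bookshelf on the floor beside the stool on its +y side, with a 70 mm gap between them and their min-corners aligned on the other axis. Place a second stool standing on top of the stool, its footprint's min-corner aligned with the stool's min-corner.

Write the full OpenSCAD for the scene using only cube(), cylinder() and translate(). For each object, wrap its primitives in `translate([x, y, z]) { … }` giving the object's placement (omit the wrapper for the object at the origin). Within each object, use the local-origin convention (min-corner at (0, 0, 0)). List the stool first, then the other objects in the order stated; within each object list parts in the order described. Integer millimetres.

translate([0, 0, 395]) cube([346, 348, 41]);
translate([17, 17, 0]) cylinder(h = 395, r = 17);
translate([329, 17, 0]) cylinder(h = 395, r = 17);
translate([17, 331, 0]) cylinder(h = 395, r = 17);
translate([329, 331, 0]) cylinder(h = 395, r = 17);
translate([0, 418, 0]) {
  cube([26, 303, 1761]);
  translate([951, 0, 0]) cube([26, 303, 1761]);
  translate([26, 0, 0]) cube([925, 303, 32]);
  translate([26, 0, 336]) cube([925, 303, 32]);
  translate([26, 0, 672]) cube([925, 303, 32]);
  translate([26, 0, 1008]) cube([925, 303, 32]);
  translate([26, 0, 1344]) cube([925, 303, 32]);
  translate([26, 0, 1680]) cube([925, 303, 32]);
}
translate([0, 0, 436]) {
  translate([0, 0, 375]) cube([282, 277, 30]);
  cube([38, 38, 375]);
  translate([244, 0, 0]) cube([38, 38, 375]);
  translate([0, 239, 0]) cube([38, 38, 375]);
  translate([244, 239, 0]) cube([38, 38, 375]);
}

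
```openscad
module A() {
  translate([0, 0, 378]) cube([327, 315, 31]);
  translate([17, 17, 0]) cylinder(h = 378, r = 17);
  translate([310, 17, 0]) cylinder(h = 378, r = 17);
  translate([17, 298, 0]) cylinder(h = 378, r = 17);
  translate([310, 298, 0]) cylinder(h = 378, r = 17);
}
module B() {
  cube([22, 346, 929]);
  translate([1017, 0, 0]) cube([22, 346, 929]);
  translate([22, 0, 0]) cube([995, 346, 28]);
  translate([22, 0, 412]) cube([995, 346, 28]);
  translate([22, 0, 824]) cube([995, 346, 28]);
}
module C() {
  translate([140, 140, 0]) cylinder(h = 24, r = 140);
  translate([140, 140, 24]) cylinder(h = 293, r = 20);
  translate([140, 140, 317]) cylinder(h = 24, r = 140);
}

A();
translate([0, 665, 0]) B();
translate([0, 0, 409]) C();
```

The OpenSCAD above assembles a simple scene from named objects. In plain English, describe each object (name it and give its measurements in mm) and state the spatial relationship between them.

A is a simple wooden stool: a rectangular seat 327 mm (x) by 315 mm (y), 31 mm thick, top face at z = 409 mm, on four round legs, each 34 mm in diameter. The legs rest on z = 0, each leg's axis is inset half a diameter from the nearest pair of seat edges (so the leg's bounding box is flush with the corner).

B is an open bookshelf. Two side panels, each 22 mm thick, 346 mm deep and 929 mm tall, stand 1039 mm apart (outside-to-outside). Between them sit 3 shelves, each 28 mm thick and 346 mm deep, spanning the full gap between the sides. The bottom shelf rests on the floor (its underside at z = 0) and the clear gap between one shelf's top and the next shelf's underside is 384 mm.

C is a spool: two coaxial disc flanges of radius 140 mm and thickness 24 mm, joined by a core cylinder of radius 20 mm and height 293 mm. The lower flange rests on z = 0 and the three cylinders share a vertical axis.

The bookshelf is on the floor beside the stool on its +y side. The spool is on top of the stool.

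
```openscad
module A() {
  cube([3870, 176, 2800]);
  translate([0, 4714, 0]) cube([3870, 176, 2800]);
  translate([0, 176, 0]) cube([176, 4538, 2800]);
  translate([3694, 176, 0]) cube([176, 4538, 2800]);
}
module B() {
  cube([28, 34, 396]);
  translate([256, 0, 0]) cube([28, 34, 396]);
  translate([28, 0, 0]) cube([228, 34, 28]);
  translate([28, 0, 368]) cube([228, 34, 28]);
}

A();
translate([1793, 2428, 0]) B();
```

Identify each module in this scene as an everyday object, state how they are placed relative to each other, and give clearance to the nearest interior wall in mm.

A is a house frame. B is a picture frame. The picture frame sits inside the house frame, centred. The clearance to the nearest interior wall is 1617 mm.

Clearances: x = 1617, y = 2252; minimum 1617 mm.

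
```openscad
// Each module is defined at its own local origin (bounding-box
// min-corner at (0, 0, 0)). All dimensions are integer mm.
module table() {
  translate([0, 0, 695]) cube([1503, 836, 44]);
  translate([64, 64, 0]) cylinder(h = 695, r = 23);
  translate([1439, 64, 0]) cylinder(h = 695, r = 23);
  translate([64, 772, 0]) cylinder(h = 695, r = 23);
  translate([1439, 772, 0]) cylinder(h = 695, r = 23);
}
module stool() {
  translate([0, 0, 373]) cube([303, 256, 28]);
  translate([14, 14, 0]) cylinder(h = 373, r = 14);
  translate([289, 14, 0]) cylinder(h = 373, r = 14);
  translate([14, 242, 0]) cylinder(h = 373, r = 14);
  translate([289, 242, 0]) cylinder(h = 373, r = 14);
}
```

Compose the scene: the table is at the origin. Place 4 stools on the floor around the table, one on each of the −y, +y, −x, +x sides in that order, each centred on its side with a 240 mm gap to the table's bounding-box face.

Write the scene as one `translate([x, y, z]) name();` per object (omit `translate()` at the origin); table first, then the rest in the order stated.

table();
translate([600, -496, 0]) stool();
translate([600, 1076, 0]) stool();
translate([-543, 290, 0]) stool();
translate([1743, 290, 0]) stool();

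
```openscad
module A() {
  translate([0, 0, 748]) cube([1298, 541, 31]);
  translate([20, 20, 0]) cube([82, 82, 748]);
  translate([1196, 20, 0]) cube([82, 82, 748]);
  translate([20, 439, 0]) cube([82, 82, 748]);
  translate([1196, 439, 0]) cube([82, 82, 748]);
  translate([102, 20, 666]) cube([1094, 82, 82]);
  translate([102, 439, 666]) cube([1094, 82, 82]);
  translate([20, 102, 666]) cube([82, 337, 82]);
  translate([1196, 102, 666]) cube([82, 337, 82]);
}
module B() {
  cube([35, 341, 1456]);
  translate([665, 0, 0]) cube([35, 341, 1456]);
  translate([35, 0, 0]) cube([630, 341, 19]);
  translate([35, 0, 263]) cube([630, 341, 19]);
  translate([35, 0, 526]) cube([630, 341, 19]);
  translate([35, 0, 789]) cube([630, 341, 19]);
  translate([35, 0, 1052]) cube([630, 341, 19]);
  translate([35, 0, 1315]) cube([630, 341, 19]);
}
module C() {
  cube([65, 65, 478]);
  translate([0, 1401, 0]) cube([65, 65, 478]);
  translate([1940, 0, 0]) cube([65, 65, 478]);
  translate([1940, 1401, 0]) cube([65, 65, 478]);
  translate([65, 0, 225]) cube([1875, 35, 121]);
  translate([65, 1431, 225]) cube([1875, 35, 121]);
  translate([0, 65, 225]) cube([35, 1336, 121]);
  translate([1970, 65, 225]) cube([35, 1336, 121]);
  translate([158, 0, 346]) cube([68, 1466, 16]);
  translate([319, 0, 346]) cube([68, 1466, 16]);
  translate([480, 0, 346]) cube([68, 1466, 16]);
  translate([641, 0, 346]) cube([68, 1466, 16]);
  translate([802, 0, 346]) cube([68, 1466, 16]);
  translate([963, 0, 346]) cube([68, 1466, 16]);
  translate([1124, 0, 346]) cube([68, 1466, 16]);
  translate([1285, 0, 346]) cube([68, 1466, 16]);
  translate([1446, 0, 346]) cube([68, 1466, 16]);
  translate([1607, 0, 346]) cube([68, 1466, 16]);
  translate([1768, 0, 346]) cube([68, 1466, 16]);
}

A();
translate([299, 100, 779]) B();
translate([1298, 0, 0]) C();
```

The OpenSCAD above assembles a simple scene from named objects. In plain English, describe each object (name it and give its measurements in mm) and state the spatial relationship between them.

A is a table: top 1298 mm (x) × 541 mm (y), 31 mm thick, upper face at z = 779 mm, on four 82×82 mm square legs, each inset 20 mm from the nearest pair of top edges, running from z = 0 to the bottom of the top. Four apron rails, 82 mm thick and 82 mm tall, run between adjacent legs with their top edges flush with the underside of the top and their outer faces flush with the legs' outer faces.

B is a bookshelf 700 mm wide overall, 341 mm deep and 1456 mm tall. The two sides are 35 mm thick vertical panels. 6 horizontal shelves of 19 mm thickness span between the inner faces of the sides; the lowest shelf sits on the floor and shelves are stacked with a clear vertical gap of 244 mm between each pair.

C is a bed frame 2005 mm long (x) by 1466 mm wide (y). Four 65×65 mm corner posts, 478 mm tall, at the corners of the footprint. Four rails of 35 mm thickness and 121 mm height run between adjacent posts with their undersides at z = 225 mm, their outer faces flush with the outside of the frame (the two x-running rails run between the posts' inner faces; the two y-running rails run between the posts' inner faces). 11 slats, each 68 mm wide (x) and 16 mm thick, lie across the top of the two x-running rails, running the full 1466 mm width of the frame in y; the slats are evenly spaced along x between the inner faces of the end posts with equal gaps (rounded down to the nearest mm) at the −x end and between each pair — any rounding remainder accumulates at the +x end.

The bookshelf is on top of the table, centred. The bed frame is against the table's +x side, with their −y faces flush.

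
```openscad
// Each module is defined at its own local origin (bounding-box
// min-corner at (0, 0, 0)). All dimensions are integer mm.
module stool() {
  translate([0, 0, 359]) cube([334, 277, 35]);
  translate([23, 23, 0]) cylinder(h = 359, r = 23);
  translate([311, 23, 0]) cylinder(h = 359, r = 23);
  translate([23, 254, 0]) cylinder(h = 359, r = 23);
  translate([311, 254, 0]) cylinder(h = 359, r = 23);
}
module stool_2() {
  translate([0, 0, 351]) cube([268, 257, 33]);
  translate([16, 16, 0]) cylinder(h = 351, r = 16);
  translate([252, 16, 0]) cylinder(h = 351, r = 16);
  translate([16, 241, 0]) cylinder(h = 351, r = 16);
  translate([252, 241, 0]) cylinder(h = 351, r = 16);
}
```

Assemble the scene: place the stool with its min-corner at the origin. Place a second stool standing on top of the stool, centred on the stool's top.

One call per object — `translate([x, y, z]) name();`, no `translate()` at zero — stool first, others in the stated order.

stool();
translate([33, 10, 394]) stool_2();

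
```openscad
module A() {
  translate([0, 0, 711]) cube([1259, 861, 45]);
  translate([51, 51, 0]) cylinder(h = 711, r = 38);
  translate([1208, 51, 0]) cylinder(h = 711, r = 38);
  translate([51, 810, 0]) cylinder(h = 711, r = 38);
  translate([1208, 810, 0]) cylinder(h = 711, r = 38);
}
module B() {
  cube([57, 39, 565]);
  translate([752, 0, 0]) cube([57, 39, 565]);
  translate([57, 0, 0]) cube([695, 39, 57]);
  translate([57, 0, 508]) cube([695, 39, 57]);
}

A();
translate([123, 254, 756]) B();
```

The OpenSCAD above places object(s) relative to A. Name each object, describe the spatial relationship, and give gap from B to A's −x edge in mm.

The picture frame's min-x is at 123; the table's min-x is 0; gap = 123 mm.

A is a table. B is a picture frame. The picture frame is on top of the table. The gap from the picture frame to the table's −x edge is 123 mm.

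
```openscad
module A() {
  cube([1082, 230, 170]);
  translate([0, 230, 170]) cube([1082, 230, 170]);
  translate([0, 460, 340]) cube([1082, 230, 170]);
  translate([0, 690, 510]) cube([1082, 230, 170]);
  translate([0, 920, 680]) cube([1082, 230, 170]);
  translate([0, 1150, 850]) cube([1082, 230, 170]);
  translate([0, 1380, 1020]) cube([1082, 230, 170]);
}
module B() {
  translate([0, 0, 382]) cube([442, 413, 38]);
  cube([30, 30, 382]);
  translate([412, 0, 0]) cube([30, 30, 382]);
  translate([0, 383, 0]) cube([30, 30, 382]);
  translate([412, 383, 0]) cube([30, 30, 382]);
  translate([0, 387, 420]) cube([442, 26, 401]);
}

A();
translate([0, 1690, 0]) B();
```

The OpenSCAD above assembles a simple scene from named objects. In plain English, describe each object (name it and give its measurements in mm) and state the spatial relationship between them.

A is a run of 7 identical solid stair steps. Each tread is 1082×230 mm and each step block is 170 mm high. Step 1 rests on the floor; step k is offset from step 1 by (k−1)×230 mm in y and (k−1)×170 mm in z.

B is a chair. The seat is a 442×413×38 mm slab with its top at z = 420 mm, on four 30×30 mm corner legs (flush with the seat edges, standing on z = 0). A flat backrest 26 mm thick, 401 mm tall, spans the full seat width and rises from the seat top along its +y edge, rear face flush with the rear of the seat.

The chair is on the floor beside the staircase on its +y side.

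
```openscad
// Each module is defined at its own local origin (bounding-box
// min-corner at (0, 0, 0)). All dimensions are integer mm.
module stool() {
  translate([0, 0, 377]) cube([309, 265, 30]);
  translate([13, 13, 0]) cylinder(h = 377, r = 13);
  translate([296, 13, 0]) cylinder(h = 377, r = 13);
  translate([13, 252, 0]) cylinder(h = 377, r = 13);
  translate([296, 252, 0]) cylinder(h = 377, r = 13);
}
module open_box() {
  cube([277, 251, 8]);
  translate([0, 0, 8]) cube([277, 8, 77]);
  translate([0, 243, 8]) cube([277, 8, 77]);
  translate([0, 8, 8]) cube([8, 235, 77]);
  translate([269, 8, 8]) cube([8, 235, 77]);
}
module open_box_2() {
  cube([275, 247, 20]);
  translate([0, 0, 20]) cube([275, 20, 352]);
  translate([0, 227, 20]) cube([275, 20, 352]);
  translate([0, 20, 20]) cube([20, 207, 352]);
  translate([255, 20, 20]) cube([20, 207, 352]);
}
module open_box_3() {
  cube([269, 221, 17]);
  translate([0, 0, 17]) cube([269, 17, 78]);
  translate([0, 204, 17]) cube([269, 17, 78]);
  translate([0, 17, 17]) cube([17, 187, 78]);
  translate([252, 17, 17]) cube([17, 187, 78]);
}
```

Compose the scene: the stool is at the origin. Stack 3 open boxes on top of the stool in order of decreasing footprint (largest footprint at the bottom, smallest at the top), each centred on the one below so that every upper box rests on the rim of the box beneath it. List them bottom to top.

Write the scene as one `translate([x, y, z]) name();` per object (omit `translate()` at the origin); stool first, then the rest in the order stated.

stool();
translate([16, 7, 407]) open_box();
translate([17, 9, 492]) open_box_2();
translate([20, 22, 864]) open_box_3();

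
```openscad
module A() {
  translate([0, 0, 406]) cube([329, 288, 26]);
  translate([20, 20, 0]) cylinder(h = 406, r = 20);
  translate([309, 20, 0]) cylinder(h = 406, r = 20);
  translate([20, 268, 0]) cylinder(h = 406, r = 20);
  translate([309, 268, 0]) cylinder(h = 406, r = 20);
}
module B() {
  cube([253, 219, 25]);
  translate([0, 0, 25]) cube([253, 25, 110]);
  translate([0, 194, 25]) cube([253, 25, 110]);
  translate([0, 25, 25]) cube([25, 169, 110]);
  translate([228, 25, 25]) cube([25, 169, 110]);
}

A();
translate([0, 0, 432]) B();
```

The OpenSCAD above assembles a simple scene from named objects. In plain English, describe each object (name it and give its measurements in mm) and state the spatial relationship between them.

A is a four-legged stool. The seat is a 329×288×26 mm slab whose top surface is at z = 432 mm; four round legs, each 40 mm in diameter, run from the floor (z = 0) to the underside of the seat, each leg's axis is inset half a diameter from the nearest pair of seat edges (so the leg's bounding box is flush with the corner).

B is an open-topped rectangular box: outside dimensions 253×219×135 mm, with a uniform wall and base thickness of 25 mm. The base is a full 253×219 slab on the floor; four walls sit on top of the base. The front and back walls (the −y and +y sides) span the full width; the two side walls fit between them.

The open box is on top of the stool.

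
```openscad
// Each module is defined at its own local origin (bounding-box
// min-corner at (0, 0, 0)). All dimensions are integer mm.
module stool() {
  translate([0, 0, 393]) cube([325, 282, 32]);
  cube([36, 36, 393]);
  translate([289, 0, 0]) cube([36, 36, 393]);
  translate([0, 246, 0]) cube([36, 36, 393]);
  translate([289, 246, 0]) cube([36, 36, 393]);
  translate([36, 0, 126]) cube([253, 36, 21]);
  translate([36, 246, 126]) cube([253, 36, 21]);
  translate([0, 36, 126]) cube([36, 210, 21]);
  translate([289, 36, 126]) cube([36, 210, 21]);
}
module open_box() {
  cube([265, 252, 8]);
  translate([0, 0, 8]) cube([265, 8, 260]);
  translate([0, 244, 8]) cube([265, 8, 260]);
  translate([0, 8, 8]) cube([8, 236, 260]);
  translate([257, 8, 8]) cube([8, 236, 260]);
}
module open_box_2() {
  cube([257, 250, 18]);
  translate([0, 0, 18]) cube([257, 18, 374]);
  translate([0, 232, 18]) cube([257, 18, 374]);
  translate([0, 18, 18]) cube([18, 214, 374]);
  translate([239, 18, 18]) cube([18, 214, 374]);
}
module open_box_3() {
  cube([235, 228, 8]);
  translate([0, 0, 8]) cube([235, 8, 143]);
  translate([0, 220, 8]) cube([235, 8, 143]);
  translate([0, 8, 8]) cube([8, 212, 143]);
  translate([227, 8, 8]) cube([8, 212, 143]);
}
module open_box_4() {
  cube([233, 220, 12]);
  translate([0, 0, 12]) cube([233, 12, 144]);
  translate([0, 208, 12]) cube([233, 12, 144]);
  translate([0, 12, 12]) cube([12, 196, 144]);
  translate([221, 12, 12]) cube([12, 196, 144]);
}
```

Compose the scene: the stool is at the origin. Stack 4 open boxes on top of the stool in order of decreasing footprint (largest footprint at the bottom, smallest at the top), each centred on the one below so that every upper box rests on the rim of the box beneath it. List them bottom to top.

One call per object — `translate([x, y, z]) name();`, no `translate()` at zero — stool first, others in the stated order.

stool();
translate([30, 15, 425]) open_box();
translate([34, 16, 693]) open_box_2();
translate([45, 27, 1085]) open_box_3();
translate([46, 31, 1236]) open_box_4();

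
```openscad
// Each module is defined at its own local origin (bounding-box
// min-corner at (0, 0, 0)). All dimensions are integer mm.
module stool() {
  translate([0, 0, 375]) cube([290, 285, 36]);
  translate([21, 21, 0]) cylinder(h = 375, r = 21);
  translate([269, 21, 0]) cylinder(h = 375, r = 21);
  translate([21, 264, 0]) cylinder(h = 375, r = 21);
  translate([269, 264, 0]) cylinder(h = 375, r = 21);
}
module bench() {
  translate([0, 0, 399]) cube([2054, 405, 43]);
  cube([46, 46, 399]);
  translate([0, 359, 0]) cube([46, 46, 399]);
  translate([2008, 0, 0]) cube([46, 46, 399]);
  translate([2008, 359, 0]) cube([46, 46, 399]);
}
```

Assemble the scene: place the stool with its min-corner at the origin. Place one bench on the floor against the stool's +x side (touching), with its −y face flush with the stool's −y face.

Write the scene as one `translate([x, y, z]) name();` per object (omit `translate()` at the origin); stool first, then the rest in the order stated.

stool();
translate([290, 0, 0]) bench();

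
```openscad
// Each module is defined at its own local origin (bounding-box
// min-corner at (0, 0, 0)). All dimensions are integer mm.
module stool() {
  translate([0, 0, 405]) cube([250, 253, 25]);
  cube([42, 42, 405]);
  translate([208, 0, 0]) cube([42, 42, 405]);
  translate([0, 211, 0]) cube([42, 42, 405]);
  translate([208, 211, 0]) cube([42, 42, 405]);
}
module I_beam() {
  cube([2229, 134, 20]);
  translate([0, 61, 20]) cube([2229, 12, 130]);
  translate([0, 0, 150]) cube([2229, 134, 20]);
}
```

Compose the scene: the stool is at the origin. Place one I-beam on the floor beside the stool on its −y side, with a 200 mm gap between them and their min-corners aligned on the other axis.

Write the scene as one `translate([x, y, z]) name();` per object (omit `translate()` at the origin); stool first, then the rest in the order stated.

stool();
translate([0, -334, 0]) I_beam();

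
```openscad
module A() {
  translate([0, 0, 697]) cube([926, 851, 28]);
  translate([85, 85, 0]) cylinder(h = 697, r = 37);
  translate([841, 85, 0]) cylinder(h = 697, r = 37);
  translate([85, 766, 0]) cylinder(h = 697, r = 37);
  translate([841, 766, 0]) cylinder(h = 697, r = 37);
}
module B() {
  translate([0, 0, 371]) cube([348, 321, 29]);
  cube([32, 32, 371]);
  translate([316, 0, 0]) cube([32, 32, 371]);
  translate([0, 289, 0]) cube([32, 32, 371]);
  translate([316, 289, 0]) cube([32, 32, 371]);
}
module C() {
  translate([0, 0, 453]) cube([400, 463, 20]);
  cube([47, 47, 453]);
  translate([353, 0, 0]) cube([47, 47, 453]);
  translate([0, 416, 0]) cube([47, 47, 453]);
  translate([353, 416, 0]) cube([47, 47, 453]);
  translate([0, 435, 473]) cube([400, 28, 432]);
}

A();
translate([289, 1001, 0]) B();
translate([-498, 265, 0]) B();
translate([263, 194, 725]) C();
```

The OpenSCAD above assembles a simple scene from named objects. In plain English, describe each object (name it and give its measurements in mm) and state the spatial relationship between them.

A is a table with a 926×851 mm rectangular top, 28 mm thick, top surface at z = 725 mm, supported by four round legs of 74 mm diameter, each leg's bounding box inset 48 mm from the nearest pair of top edges, running from the floor.

B is a four-legged stool. The seat is a 348×321×29 mm slab whose top surface is at z = 400 mm; four square legs, each 32×32 mm in cross-section, run from the floor (z = 0) to the underside of the seat, each flush with a corner of the seat.

C is a chair. The seat is a 400×463×20 mm slab with its top at z = 473 mm, on four 47×47 mm corner legs (flush with the seat edges, standing on z = 0). A flat backrest 28 mm thick, 432 mm tall, spans the full seat width and rises from the seat top along its +y edge, rear face flush with the rear of the seat.

Two stools sit around the table at the +y, −x sides. The chair is on top of the table, centred.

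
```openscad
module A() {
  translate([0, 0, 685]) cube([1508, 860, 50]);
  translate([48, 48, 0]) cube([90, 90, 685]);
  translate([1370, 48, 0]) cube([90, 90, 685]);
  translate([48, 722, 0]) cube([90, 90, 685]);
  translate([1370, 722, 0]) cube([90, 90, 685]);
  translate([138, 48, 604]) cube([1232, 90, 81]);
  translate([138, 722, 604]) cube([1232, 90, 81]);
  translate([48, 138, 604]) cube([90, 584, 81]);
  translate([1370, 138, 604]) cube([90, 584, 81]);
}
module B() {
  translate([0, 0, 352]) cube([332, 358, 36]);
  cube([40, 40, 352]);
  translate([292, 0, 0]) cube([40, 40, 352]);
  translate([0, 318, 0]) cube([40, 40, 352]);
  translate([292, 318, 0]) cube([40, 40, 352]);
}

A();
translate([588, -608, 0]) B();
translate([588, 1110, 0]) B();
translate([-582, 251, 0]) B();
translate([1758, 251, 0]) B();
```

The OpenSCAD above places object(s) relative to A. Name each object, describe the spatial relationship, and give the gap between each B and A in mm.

A is a table. B is a stool. Four stools sit around the table at the −y, +y, −x, +x sides. The gap between each stool and the table is 250 mm.

Each stool's nearest face is 250 mm from the table's bounding box.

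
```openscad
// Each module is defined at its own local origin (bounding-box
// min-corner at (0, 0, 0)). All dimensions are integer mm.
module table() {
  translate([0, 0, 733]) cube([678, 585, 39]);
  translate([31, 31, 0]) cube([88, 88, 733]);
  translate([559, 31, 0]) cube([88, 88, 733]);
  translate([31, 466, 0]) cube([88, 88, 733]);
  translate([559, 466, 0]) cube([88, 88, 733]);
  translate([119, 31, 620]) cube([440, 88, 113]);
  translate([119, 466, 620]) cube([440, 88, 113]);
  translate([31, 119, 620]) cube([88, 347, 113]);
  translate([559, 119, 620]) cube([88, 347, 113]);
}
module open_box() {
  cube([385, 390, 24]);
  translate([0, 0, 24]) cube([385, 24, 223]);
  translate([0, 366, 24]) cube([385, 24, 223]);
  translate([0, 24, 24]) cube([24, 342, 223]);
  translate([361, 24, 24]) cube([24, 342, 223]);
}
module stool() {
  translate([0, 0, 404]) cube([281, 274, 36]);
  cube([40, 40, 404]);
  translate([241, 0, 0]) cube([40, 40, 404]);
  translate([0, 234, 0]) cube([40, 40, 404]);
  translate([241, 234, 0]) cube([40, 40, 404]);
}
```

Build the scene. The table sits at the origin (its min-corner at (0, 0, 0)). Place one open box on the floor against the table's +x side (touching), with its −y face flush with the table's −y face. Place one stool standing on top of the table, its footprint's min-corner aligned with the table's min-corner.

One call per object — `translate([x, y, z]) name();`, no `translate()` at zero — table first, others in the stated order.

table();
translate([678, 0, 0]) open_box();
translate([0, 0, 772]) stool();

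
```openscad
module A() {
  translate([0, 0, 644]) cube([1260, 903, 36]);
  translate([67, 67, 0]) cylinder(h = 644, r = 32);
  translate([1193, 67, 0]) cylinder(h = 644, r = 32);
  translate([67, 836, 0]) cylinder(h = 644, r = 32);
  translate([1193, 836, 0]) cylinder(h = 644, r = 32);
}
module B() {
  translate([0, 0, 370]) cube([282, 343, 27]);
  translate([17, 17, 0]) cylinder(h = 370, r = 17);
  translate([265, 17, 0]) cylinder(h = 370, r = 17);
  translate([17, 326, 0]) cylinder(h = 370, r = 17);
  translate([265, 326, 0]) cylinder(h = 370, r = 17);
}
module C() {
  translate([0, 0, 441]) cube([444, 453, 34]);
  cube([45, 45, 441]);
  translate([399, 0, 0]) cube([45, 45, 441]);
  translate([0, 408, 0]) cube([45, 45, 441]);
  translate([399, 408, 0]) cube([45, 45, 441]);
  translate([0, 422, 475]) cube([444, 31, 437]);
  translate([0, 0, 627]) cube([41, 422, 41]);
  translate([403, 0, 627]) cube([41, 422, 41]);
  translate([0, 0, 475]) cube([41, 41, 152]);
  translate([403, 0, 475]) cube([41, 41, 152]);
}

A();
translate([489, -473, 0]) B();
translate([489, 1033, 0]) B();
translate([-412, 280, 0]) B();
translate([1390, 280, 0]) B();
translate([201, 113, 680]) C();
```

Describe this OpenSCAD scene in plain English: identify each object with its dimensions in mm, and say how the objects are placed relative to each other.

A is a table with a 1260×903 mm rectangular top, 36 mm thick, top surface at z = 680 mm, supported by four round legs of 64 mm diameter, each leg's bounding box inset 35 mm from the nearest pair of top edges, running from the floor.

B is a four-legged stool. The seat is a 282×343×27 mm slab whose top surface is at z = 397 mm; four round legs, each 34 mm in diameter, run from the floor (z = 0) to the underside of the seat, each leg's axis is inset half a diameter from the nearest pair of seat edges (so the leg's bounding box is flush with the corner).

C is a chair: 444×453 mm seat, 34 mm thick, top at z = 475 mm, on four 45 mm square corner legs flush with the seat edges. A 31 mm thick backrest slab spans the full seat width, extending 437 mm above the seat top, its back face flush with the seat's +y edge. Two armrests of 41×41 mm section run along each side from the seat's front edge to the front of the backrest, top faces 193 mm above the seat top and outer faces flush with the seat's x-edges; a 41×41 mm post under the front of each armrest stands on the seat at the front corner.

Four stools sit around the table at the −y, +y, −x, +x sides. The chair is on top of the table.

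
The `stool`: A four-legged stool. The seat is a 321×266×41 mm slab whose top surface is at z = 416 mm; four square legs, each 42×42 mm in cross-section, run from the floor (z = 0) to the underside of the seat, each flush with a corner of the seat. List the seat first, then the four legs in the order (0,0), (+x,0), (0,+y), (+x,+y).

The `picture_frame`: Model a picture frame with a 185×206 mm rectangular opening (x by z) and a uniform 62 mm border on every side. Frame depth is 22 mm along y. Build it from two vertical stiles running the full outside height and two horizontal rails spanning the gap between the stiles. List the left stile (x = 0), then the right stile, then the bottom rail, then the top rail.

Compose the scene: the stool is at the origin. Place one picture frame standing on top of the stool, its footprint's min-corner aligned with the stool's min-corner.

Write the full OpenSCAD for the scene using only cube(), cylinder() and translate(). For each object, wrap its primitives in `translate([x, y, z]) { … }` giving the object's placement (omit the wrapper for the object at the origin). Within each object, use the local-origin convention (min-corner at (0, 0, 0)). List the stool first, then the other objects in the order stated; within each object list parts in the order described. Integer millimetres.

translate([0, 0, 375]) cube([321, 266, 41]);
cube([42, 42, 375]);
translate([279, 0, 0]) cube([42, 42, 375]);
translate([0, 224, 0]) cube([42, 42, 375]);
translate([279, 224, 0]) cube([42, 42, 375]);
translate([0, 0, 416]) {
  cube([62, 22, 330]);
  translate([247, 0, 0]) cube([62, 22, 330]);
  translate([62, 0, 0]) cube([185, 22, 62]);
  translate([62, 0, 268]) cube([185, 22, 62]);
}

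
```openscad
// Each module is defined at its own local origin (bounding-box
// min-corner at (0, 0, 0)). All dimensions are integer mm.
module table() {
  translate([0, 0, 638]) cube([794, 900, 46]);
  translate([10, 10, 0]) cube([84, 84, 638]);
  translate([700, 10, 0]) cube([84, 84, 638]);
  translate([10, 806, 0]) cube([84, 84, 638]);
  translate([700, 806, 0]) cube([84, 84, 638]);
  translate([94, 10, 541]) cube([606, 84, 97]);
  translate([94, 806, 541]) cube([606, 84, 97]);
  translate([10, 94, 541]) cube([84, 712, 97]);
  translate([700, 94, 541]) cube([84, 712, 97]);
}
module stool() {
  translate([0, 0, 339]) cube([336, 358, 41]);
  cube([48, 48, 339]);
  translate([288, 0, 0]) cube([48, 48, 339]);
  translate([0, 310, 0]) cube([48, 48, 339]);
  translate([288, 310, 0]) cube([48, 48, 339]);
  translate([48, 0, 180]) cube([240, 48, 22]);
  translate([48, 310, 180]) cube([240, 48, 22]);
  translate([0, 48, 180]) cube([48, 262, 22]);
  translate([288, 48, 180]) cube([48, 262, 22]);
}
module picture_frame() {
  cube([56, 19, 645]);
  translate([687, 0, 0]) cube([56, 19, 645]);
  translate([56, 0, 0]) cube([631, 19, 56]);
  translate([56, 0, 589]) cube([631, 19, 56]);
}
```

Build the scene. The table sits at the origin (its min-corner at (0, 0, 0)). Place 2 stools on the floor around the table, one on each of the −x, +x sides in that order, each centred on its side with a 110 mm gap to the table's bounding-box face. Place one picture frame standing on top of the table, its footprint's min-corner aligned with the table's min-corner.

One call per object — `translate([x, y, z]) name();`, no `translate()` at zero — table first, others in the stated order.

table();
translate([-446, 271, 0]) stool();
translate([904, 271, 0]) stool();
translate([0, 0, 684]) picture_frame();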